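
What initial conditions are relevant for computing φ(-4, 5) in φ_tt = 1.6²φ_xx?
Domain of dependence: [-12, 4]. Signals travel at speed 1.6, so data within |x - -4| ≤ 1.6·5 = 8 can reach the point.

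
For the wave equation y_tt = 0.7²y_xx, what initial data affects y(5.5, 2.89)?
Domain of dependence: [3.477, 7.523]. Signals travel at speed 0.7, so data within |x - 5.5| ≤ 0.7·2.89 = 2.023 can reach the point.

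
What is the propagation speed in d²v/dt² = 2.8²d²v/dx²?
Speed = 2.8. Information travels along characteristics x = x₀ ± 2.8t.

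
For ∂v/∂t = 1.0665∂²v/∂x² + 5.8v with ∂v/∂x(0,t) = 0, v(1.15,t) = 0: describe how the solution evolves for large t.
v grows unboundedly. Reaction dominates diffusion (r=5.8 > κπ²/(4L²)≈1.99); solution grows exponentially.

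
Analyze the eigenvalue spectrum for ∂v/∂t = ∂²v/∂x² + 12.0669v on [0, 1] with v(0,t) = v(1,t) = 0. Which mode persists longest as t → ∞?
Eigenvalues: λₙ = n²π²/1² - 12.0669.
First three modes:
  n=1: λ₁ = π² - 12.0669 ≈ -2.197
  n=2: λ₂ = 4π² - 12.0669 ≈ 27.412
  n=3: λ₃ = 9π² - 12.0669 ≈ 76.76
Since π² ≈ 9.87 < 12.0669, λ₁ < 0.
The n=1 mode grows fastest (−λₙ is largest for n=1) → dominates.
Asymptotic: v ~ c₁ sin(πx/1) e^{2.197t} (exponential growth at rate −λ₁ ≈ 2.197).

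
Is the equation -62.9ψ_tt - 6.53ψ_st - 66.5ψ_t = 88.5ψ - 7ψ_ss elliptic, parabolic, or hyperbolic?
Rewriting in standard form: 7ψ_ss - 6.53ψ_st - 62.9ψ_tt - 66.5ψ_t - 88.5ψ = 0. Computing B² - 4AC with A = 7, B = -6.53, C = -62.9: discriminant = 1803.8409 (positive). Answer: hyperbolic.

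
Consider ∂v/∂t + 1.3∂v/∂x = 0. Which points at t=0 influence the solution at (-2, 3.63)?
A single point: x = -6.719. The characteristic through (-2, 3.63) is x - 1.3t = const, so x = -2 - 1.3·3.63 = -6.719.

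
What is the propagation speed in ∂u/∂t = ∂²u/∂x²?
Infinite. The heat equation is parabolic, not hyperbolic, so disturbances propagate instantly.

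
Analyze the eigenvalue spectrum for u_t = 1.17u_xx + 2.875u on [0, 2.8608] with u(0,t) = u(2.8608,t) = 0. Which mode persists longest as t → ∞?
Eigenvalues: λₙ = 1.17n²π²/2.8608² - 2.875.
First three modes:
  n=1: λ₁ = 1.17π²/2.8608² - 2.875 ≈ -1.464
  n=2: λ₂ = 4.68π²/2.8608² - 2.875 ≈ 2.769
  n=3: λ₃ = 10.53π²/2.8608² - 2.875 ≈ 9.824
Since 1.17π²/2.8608² ≈ 1.411 < 2.875, λ₁ < 0.
The n=1 mode grows fastest (−λₙ is largest for n=1) → dominates.
Asymptotic: u ~ c₁ sin(πx/2.8608) e^{1.464t} (exponential growth at rate −λ₁ ≈ 1.464).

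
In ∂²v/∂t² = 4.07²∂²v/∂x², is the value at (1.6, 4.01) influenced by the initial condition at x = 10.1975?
Yes. The domain of dependence is [-14.7207, 17.9207], and 10.1975 ∈ [-14.7207, 17.9207].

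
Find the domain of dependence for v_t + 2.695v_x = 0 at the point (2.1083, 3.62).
A single point: x = -7.6476. The characteristic through (2.1083, 3.62) is x - 2.695t = const, so x = 2.1083 - 2.695·3.62 = -7.6476.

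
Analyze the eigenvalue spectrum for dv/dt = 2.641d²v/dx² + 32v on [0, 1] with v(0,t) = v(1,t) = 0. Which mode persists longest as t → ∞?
Eigenvalues: λₙ = 2.641n²π²/1² - 32.
First three modes:
  n=1: λ₁ = 2.641π² - 32 ≈ -5.934
  n=2: λ₂ = 10.564π² - 32 ≈ 72.263
  n=3: λ₃ = 23.769π² - 32 ≈ 202.591
Since 2.641π² ≈ 26.066 < 32, λ₁ < 0.
The n=1 mode grows fastest (−λₙ is largest for n=1) → dominates.
Asymptotic: v ~ c₁ sin(πx/1) e^{5.934t} (exponential growth at rate −λ₁ ≈ 5.934).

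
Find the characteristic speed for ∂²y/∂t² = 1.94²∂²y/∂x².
Speed = 1.94. Information travels along characteristics x = x₀ ± 1.94t.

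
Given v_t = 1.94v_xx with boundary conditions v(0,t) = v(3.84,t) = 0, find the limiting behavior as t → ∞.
v → 0. Heat diffuses out through both boundaries.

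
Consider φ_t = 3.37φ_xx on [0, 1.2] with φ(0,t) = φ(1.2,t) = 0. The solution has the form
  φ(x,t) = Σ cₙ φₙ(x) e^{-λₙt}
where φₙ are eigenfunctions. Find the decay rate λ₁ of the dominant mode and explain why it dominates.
Eigenvalues: λₙ = 3.37n²π²/1.2².
First three modes:
  n=1: λ₁ = 3.37π²/1.2² ≈ 23.098
  n=2: λ₂ = 13.48π²/1.2² ≈ 92.39 (4× faster decay)
  n=3: λ₃ = 30.33π²/1.2² ≈ 207.879 (9× faster decay)
As t → ∞, higher modes decay exponentially faster. The n=1 mode dominates: φ ~ c₁ sin(πx/1.2) e^{-λ₁t}.
Decay rate: λ₁ = 3.37π²/1.2² ≈ 23.098.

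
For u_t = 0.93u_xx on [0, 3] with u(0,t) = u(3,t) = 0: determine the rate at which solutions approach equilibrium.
Eigenvalues: λₙ = 0.93n²π²/3².
First three modes:
  n=1: λ₁ = 0.93π²/3² ≈ 1.02
  n=2: λ₂ = 3.72π²/3² ≈ 4.079 (4× faster decay)
  n=3: λ₃ = 8.37π²/3² ≈ 9.179 (9× faster decay)
As t → ∞, higher modes decay exponentially faster. The n=1 mode dominates: u ~ c₁ sin(πx/3) e^{-λ₁t}.
Decay rate: λ₁ = 0.93π²/3² ≈ 1.02.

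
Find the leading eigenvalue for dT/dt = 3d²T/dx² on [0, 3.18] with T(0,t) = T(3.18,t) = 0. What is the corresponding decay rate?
Eigenvalues: λₙ = 3n²π²/3.18².
First three modes:
  n=1: λ₁ = 3π²/3.18² ≈ 2.928
  n=2: λ₂ = 12π²/3.18² ≈ 11.712 (4× faster decay)
  n=3: λ₃ = 27π²/3.18² ≈ 26.352 (9× faster decay)
As t → ∞, higher modes decay exponentially faster. The n=1 mode dominates: T ~ c₁ sin(πx/3.18) e^{-λ₁t}.
Decay rate: λ₁ = 3π²/3.18² ≈ 2.928.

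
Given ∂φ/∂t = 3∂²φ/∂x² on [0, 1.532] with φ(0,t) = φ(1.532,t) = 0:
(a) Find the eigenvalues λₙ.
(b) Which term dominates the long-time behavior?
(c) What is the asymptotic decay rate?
Eigenvalues: λₙ = 3n²π²/1.532².
First three modes:
  n=1: λ₁ = 3π²/1.532² ≈ 12.615
  n=2: λ₂ = 12π²/1.532² ≈ 50.462 (4× faster decay)
  n=3: λ₃ = 27π²/1.532² ≈ 113.539 (9× faster decay)
As t → ∞, higher modes decay exponentially faster. The n=1 mode dominates: φ ~ c₁ sin(πx/1.532) e^{-λ₁t}.
Decay rate: λ₁ = 3π²/1.532² ≈ 12.615.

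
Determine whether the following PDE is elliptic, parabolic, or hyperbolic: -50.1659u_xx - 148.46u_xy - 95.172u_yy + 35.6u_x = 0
Coefficients: A = -50.1659, B = -148.46, C = -95.172. B² - 4AC = 2942.8154608, which is positive, so the equation is hyperbolic.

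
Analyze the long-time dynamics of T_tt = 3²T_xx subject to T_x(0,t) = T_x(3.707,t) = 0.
Long-time behavior: T oscillates about a mean that drifts linearly in t (generically unbounded; no decay). There is no damping, so the nonconstant modes persist as standing waves (energy conserved, no decay). But with Neumann conditions at both ends the constant mode has eigenvalue 0: the spatial mean M(t) of T satisfies M'' = 0, so M(t) = M(0) + M'(0)·t. Unless the initial velocity has zero mean (∫T_t(x,0)dx = 0), the solution grows linearly in t (unbounded, though not exponentially); if it does have zero mean, the solution stays bounded and simply oscillates.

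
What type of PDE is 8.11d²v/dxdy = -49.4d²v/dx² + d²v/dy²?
Rewriting in standard form: 49.4d²v/dx² + 8.11d²v/dxdy - d²v/dy² = 0. With A = 49.4, B = 8.11, C = -1, the discriminant is 263.3721. This is a hyperbolic PDE.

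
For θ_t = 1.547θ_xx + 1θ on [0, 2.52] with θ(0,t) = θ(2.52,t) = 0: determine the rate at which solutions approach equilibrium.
Eigenvalues: λₙ = 1.547n²π²/2.52² - 1.
First three modes:
  n=1: λ₁ = 1.547π²/2.52² - 1 ≈ 1.404
  n=2: λ₂ = 6.188π²/2.52² - 1 ≈ 8.617
  n=3: λ₃ = 13.923π²/2.52² - 1 ≈ 20.639
Since 1.547π²/2.52² ≈ 2.404 > 1, all λₙ > 0.
The n=1 mode decays slowest → dominates as t → ∞.
Asymptotic: θ ~ c₁ sin(πx/2.52) e^{-λ₁t} with decay rate λ₁ ≈ 1.404.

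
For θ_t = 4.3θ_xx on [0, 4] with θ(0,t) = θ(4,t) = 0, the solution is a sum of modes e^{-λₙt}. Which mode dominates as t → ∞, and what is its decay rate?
Eigenvalues: λₙ = 4.3n²π²/4².
First three modes:
  n=1: λ₁ = 4.3π²/4² ≈ 2.652
  n=2: λ₂ = 17.2π²/4² ≈ 10.61 (4× faster decay)
  n=3: λ₃ = 38.7π²/4² ≈ 23.872 (9× faster decay)
As t → ∞, higher modes decay exponentially faster. The n=1 mode dominates: θ ~ c₁ sin(πx/4) e^{-λ₁t}.
Decay rate: λ₁ = 4.3π²/4² ≈ 2.652.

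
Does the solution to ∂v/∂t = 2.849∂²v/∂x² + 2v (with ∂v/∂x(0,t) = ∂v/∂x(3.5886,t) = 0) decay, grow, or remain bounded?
v grows unboundedly. With Neumann BCs the constant mode has diffusion eigenvalue 0, so any r > 0 makes it grow like e^(2t); solution grows exponentially.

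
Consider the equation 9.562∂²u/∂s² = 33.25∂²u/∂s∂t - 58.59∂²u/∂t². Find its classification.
Rewriting in standard form: 9.562∂²u/∂s² - 33.25∂²u/∂s∂t + 58.59∂²u/∂t² = 0. Elliptic. (A = 9.562, B = -33.25, C = 58.59 gives B² - 4AC = -1135.38782.)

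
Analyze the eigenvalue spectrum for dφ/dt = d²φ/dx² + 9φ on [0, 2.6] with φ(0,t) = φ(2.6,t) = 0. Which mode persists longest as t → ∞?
Eigenvalues: λₙ = n²π²/2.6² - 9.
First three modes:
  n=1: λ₁ = π²/2.6² - 9 ≈ -7.54
  n=2: λ₂ = 4π²/2.6² - 9 ≈ -3.16
  n=3: λ₃ = 9π²/2.6² - 9 ≈ 4.14
Since π²/2.6² ≈ 1.46 < 9, λ₁ < 0.
The n=1 mode grows fastest (−λₙ is largest for n=1) → dominates.
Asymptotic: φ ~ c₁ sin(πx/2.6) e^{7.54t} (exponential growth at rate −λ₁ ≈ 7.54).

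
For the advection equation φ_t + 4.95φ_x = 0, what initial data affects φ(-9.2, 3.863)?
A single point: x = -28.32185. The characteristic through (-9.2, 3.863) is x - 4.95t = const, so x = -9.2 - 4.95·3.863 = -28.32185.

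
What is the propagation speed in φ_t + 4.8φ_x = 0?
Speed = 4.8. Information travels along x - 4.8t = const (rightward).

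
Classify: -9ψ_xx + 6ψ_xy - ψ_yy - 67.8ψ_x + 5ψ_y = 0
Parabolic (discriminant = 0).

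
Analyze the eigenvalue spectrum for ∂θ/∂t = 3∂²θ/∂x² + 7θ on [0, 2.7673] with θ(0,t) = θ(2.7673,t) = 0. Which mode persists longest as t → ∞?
Eigenvalues: λₙ = 3n²π²/2.7673² - 7.
First three modes:
  n=1: λ₁ = 3π²/2.7673² - 7 ≈ -3.134
  n=2: λ₂ = 12π²/2.7673² - 7 ≈ 8.466
  n=3: λ₃ = 27π²/2.7673² - 7 ≈ 27.798
Since 3π²/2.7673² ≈ 3.866 < 7, λ₁ < 0.
The n=1 mode grows fastest (−λₙ is largest for n=1) → dominates.
Asymptotic: θ ~ c₁ sin(πx/2.7673) e^{3.134t} (exponential growth at rate −λ₁ ≈ 3.134).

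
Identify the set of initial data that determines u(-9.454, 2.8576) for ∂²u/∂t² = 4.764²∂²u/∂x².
Domain of dependence: [-23.0676064, 4.1596064]. Signals travel at speed 4.764, so data within |x - -9.454| ≤ 4.764·2.8576 = 13.6136064 can reach the point.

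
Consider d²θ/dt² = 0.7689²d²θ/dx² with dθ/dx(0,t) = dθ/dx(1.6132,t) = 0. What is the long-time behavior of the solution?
As t → ∞, θ oscillates about a mean that drifts linearly in t (generically unbounded; no decay). There is no damping, so the nonconstant modes persist as standing waves (energy conserved, no decay). But with Neumann conditions at both ends the constant mode has eigenvalue 0: the spatial mean M(t) of θ satisfies M'' = 0, so M(t) = M(0) + M'(0)·t. Unless the initial velocity has zero mean (∫θ_t(x,0)dx = 0), the solution grows linearly in t (unbounded, though not exponentially); if it does have zero mean, the solution stays bounded and simply oscillates.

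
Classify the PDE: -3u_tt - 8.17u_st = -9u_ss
Rewriting in standard form: 9u_ss - 8.17u_st - 3u_tt = 0. A = 9, B = -8.17, C = -3. Discriminant B² - 4AC = 174.7489. Since 174.7489 > 0, hyperbolic.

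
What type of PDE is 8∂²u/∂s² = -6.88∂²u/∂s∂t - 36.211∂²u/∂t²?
Rewriting in standard form: 8∂²u/∂s² + 6.88∂²u/∂s∂t + 36.211∂²u/∂t² = 0. With A = 8, B = 6.88, C = 36.211, the discriminant is -1111.4176. This is an elliptic PDE.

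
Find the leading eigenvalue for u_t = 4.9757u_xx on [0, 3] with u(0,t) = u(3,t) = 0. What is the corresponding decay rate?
Eigenvalues: λₙ = 4.9757n²π²/3².
First three modes:
  n=1: λ₁ = 4.9757π²/3² ≈ 5.456
  n=2: λ₂ = 19.9028π²/3² ≈ 21.826 (4× faster decay)
  n=3: λ₃ = 44.7813π²/3² ≈ 49.108 (9× faster decay)
As t → ∞, higher modes decay exponentially faster. The n=1 mode dominates: u ~ c₁ sin(πx/3) e^{-λ₁t}.
Decay rate: λ₁ = 4.9757π²/3² ≈ 5.456.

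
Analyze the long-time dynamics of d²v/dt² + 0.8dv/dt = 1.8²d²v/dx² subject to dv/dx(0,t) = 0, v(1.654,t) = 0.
Long-time behavior: v → 0. Damping (γ=0.8) dissipates energy; oscillations decay exponentially.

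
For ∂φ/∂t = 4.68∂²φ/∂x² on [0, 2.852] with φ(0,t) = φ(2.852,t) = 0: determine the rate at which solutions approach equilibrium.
Eigenvalues: λₙ = 4.68n²π²/2.852².
First three modes:
  n=1: λ₁ = 4.68π²/2.852² ≈ 5.679
  n=2: λ₂ = 18.72π²/2.852² ≈ 22.715 (4× faster decay)
  n=3: λ₃ = 42.12π²/2.852² ≈ 51.108 (9× faster decay)
As t → ∞, higher modes decay exponentially faster. The n=1 mode dominates: φ ~ c₁ sin(πx/2.852) e^{-λ₁t}.
Decay rate: λ₁ = 4.68π²/2.852² ≈ 5.679.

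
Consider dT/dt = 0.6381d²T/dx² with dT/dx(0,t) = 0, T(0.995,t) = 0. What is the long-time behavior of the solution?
As t → ∞, T → 0. Heat escapes through the Dirichlet boundary.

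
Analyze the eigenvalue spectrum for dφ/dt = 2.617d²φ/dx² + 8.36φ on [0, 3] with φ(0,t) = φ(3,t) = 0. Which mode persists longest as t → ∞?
Eigenvalues: λₙ = 2.617n²π²/3² - 8.36.
First three modes:
  n=1: λ₁ = 2.617π²/3² - 8.36 ≈ -5.49
  n=2: λ₂ = 10.468π²/3² - 8.36 ≈ 3.119
  n=3: λ₃ = 23.553π²/3² - 8.36 ≈ 17.469
Since 2.617π²/3² ≈ 2.87 < 8.36, λ₁ < 0.
The n=1 mode grows fastest (−λₙ is largest for n=1) → dominates.
Asymptotic: φ ~ c₁ sin(πx/3) e^{5.49t} (exponential growth at rate −λ₁ ≈ 5.49).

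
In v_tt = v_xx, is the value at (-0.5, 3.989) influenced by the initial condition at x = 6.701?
No. The domain of dependence is [-4.489, 3.489], and 6.701 is outside this interval.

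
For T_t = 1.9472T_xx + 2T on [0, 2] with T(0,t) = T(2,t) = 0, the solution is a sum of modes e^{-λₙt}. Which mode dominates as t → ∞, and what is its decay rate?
Eigenvalues: λₙ = 1.9472n²π²/2² - 2.
First three modes:
  n=1: λ₁ = 1.9472π²/2² - 2 ≈ 2.805
  n=2: λ₂ = 7.7888π²/2² - 2 ≈ 17.218
  n=3: λ₃ = 17.5248π²/2² - 2 ≈ 41.241
Since 1.9472π²/2² ≈ 4.805 > 2, all λₙ > 0.
The n=1 mode decays slowest → dominates as t → ∞.
Asymptotic: T ~ c₁ sin(πx/2) e^{-λ₁t} with decay rate λ₁ ≈ 2.805.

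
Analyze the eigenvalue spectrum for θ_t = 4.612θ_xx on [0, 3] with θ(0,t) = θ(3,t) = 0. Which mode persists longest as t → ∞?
Eigenvalues: λₙ = 4.612n²π²/3².
First three modes:
  n=1: λ₁ = 4.612π²/3² ≈ 5.058
  n=2: λ₂ = 18.448π²/3² ≈ 20.23 (4× faster decay)
  n=3: λ₃ = 41.508π²/3² ≈ 45.519 (9× faster decay)
As t → ∞, higher modes decay exponentially faster. The n=1 mode dominates: θ ~ c₁ sin(πx/3) e^{-λ₁t}.
Decay rate: λ₁ = 4.612π²/3² ≈ 5.058.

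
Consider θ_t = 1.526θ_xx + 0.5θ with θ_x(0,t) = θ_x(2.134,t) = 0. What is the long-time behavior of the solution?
As t → ∞, θ grows unboundedly. With Neumann BCs the constant mode has diffusion eigenvalue 0, so any r > 0 makes it grow like e^(0.5t); solution grows exponentially.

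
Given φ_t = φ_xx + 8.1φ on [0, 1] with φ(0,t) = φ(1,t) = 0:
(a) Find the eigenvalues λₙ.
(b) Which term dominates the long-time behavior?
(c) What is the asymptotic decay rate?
Eigenvalues: λₙ = n²π²/1² - 8.1.
First three modes:
  n=1: λ₁ = π² - 8.1 ≈ 1.77
  n=2: λ₂ = 4π² - 8.1 ≈ 31.378
  n=3: λ₃ = 9π² - 8.1 ≈ 80.726
Since π² ≈ 9.87 > 8.1, all λₙ > 0.
The n=1 mode decays slowest → dominates as t → ∞.
Asymptotic: φ ~ c₁ sin(πx/1) e^{-λ₁t} with decay rate λ₁ ≈ 1.77.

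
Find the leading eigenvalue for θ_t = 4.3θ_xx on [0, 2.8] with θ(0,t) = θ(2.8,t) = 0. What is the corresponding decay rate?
Eigenvalues: λₙ = 4.3n²π²/2.8².
First three modes:
  n=1: λ₁ = 4.3π²/2.8² ≈ 5.413
  n=2: λ₂ = 17.2π²/2.8² ≈ 21.653 (4× faster decay)
  n=3: λ₃ = 38.7π²/2.8² ≈ 48.719 (9× faster decay)
As t → ∞, higher modes decay exponentially faster. The n=1 mode dominates: θ ~ c₁ sin(πx/2.8) e^{-λ₁t}.
Decay rate: λ₁ = 4.3π²/2.8² ≈ 5.413.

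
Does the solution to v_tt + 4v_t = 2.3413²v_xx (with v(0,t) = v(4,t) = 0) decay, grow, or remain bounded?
v → 0. Damping (γ=4) dissipates energy; oscillations decay exponentially.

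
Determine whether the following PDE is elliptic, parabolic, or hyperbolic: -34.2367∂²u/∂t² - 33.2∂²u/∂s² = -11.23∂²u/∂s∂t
Rewriting in standard form: -33.2∂²u/∂s² + 11.23∂²u/∂s∂t - 34.2367∂²u/∂t² = 0. Coefficients: A = -33.2, B = 11.23, C = -34.2367. B² - 4AC = -4420.52086, which is negative, so the equation is elliptic.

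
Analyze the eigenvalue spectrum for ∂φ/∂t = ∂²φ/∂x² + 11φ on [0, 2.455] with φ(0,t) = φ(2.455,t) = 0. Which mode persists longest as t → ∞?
Eigenvalues: λₙ = n²π²/2.455² - 11.
First three modes:
  n=1: λ₁ = π²/2.455² - 11 ≈ -9.362
  n=2: λ₂ = 4π²/2.455² - 11 ≈ -4.45
  n=3: λ₃ = 9π²/2.455² - 11 ≈ 3.738
Since π²/2.455² ≈ 1.638 < 11, λ₁ < 0.
The n=1 mode grows fastest (−λₙ is largest for n=1) → dominates.
Asymptotic: φ ~ c₁ sin(πx/2.455) e^{9.362t} (exponential growth at rate −λ₁ ≈ 9.362).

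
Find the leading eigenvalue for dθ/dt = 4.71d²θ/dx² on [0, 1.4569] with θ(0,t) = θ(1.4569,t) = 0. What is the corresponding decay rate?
Eigenvalues: λₙ = 4.71n²π²/1.4569².
First three modes:
  n=1: λ₁ = 4.71π²/1.4569² ≈ 21.901
  n=2: λ₂ = 18.84π²/1.4569² ≈ 87.603 (4× faster decay)
  n=3: λ₃ = 42.39π²/1.4569² ≈ 197.108 (9× faster decay)
As t → ∞, higher modes decay exponentially faster. The n=1 mode dominates: θ ~ c₁ sin(πx/1.4569) e^{-λ₁t}.
Decay rate: λ₁ = 4.71π²/1.4569² ≈ 21.901.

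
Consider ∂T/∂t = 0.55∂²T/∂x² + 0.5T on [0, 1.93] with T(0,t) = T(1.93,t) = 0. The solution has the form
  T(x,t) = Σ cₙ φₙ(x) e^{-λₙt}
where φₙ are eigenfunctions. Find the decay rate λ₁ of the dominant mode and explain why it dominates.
Eigenvalues: λₙ = 0.55n²π²/1.93² - 0.5.
First three modes:
  n=1: λ₁ = 0.55π²/1.93² - 0.5 ≈ 0.957
  n=2: λ₂ = 2.2π²/1.93² - 0.5 ≈ 5.329
  n=3: λ₃ = 4.95π²/1.93² - 0.5 ≈ 12.616
Since 0.55π²/1.93² ≈ 1.457 > 0.5, all λₙ > 0.
The n=1 mode decays slowest → dominates as t → ∞.
Asymptotic: T ~ c₁ sin(πx/1.93) e^{-λ₁t} with decay rate λ₁ ≈ 0.957.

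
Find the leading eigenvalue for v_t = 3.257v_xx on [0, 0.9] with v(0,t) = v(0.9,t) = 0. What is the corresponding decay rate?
Eigenvalues: λₙ = 3.257n²π²/0.9².
First three modes:
  n=1: λ₁ = 3.257π²/0.9² ≈ 39.686
  n=2: λ₂ = 13.028π²/0.9² ≈ 158.742 (4× faster decay)
  n=3: λ₃ = 29.313π²/0.9² ≈ 357.17 (9× faster decay)
As t → ∞, higher modes decay exponentially faster. The n=1 mode dominates: v ~ c₁ sin(πx/0.9) e^{-λ₁t}.
Decay rate: λ₁ = 3.257π²/0.9² ≈ 39.686.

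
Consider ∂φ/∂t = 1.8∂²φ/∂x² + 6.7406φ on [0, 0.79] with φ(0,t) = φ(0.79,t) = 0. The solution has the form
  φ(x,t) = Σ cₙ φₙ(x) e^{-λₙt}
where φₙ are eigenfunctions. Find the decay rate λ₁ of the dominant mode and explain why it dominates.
Eigenvalues: λₙ = 1.8n²π²/0.79² - 6.7406.
First three modes:
  n=1: λ₁ = 1.8π²/0.79² - 6.7406 ≈ 21.725
  n=2: λ₂ = 7.2π²/0.79² - 6.7406 ≈ 107.121
  n=3: λ₃ = 16.2π²/0.79² - 6.7406 ≈ 249.448
Since 1.8π²/0.79² ≈ 28.465 > 6.7406, all λₙ > 0.
The n=1 mode decays slowest → dominates as t → ∞.
Asymptotic: φ ~ c₁ sin(πx/0.79) e^{-λ₁t} with decay rate λ₁ ≈ 21.725.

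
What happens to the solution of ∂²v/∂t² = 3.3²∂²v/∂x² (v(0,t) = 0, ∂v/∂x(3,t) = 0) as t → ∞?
v oscillates (no decay). Energy is conserved; the solution oscillates indefinitely as standing waves.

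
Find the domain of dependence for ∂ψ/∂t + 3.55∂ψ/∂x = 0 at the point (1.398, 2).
A single point: x = -5.702. The characteristic through (1.398, 2) is x - 3.55t = const, so x = 1.398 - 3.55·2 = -5.702.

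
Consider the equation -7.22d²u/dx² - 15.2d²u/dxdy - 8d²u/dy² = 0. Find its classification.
Parabolic. (A = -7.22, B = -15.2, C = -8 gives B² - 4AC = 0.)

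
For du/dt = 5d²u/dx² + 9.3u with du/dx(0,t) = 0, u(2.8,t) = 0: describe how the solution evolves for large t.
u grows unboundedly. Reaction dominates diffusion (r=9.3 > κπ²/(4L²)≈1.57); solution grows exponentially.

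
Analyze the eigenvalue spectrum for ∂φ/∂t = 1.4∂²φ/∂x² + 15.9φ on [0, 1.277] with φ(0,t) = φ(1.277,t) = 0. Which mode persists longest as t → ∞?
Eigenvalues: λₙ = 1.4n²π²/1.277² - 15.9.
First three modes:
  n=1: λ₁ = 1.4π²/1.277² - 15.9 ≈ -7.427
  n=2: λ₂ = 5.6π²/1.277² - 15.9 ≈ 17.993
  n=3: λ₃ = 12.6π²/1.277² - 15.9 ≈ 60.359
Since 1.4π²/1.277² ≈ 8.473 < 15.9, λ₁ < 0.
The n=1 mode grows fastest (−λₙ is largest for n=1) → dominates.
Asymptotic: φ ~ c₁ sin(πx/1.277) e^{7.427t} (exponential growth at rate −λ₁ ≈ 7.427).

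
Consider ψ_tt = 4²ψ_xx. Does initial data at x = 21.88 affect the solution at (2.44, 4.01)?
No. The domain of dependence is [-13.6, 18.48], and 21.88 is outside this interval.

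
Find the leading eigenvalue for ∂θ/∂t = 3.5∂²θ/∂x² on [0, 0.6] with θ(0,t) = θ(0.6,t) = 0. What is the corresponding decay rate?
Eigenvalues: λₙ = 3.5n²π²/0.6².
First three modes:
  n=1: λ₁ = 3.5π²/0.6² ≈ 95.954
  n=2: λ₂ = 14π²/0.6² ≈ 383.818 (4× faster decay)
  n=3: λ₃ = 31.5π²/0.6² ≈ 863.59 (9× faster decay)
As t → ∞, higher modes decay exponentially faster. The n=1 mode dominates: θ ~ c₁ sin(πx/0.6) e^{-λ₁t}.
Decay rate: λ₁ = 3.5π²/0.6² ≈ 95.954.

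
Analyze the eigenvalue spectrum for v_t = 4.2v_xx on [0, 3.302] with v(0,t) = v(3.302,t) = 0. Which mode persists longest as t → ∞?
Eigenvalues: λₙ = 4.2n²π²/3.302².
First three modes:
  n=1: λ₁ = 4.2π²/3.302² ≈ 3.802
  n=2: λ₂ = 16.8π²/3.302² ≈ 15.207 (4× faster decay)
  n=3: λ₃ = 37.8π²/3.302² ≈ 34.217 (9× faster decay)
As t → ∞, higher modes decay exponentially faster. The n=1 mode dominates: v ~ c₁ sin(πx/3.302) e^{-λ₁t}.
Decay rate: λ₁ = 4.2π²/3.302² ≈ 3.802.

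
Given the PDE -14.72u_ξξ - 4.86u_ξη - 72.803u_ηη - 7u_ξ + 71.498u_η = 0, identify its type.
The second-order coefficients are A = -14.72, B = -4.86, C = -72.803. Since B² - 4AC = -4263.02104 < 0, this is an elliptic PDE.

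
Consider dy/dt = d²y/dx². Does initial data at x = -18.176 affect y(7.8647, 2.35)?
Yes, for any finite x. The heat equation has infinite propagation speed, so all initial data affects all points at any t > 0.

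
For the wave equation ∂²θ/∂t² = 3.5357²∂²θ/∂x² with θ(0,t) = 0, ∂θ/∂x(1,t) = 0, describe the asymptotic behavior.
θ oscillates (no decay). Energy is conserved; the solution oscillates indefinitely as standing waves.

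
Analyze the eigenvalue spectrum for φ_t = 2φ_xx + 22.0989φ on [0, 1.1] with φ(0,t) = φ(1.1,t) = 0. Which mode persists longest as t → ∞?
Eigenvalues: λₙ = 2n²π²/1.1² - 22.0989.
First three modes:
  n=1: λ₁ = 2π²/1.1² - 22.0989 ≈ -5.786
  n=2: λ₂ = 8π²/1.1² - 22.0989 ≈ 43.155
  n=3: λ₃ = 18π²/1.1² - 22.0989 ≈ 124.722
Since 2π²/1.1² ≈ 16.313 < 22.0989, λ₁ < 0.
The n=1 mode grows fastest (−λₙ is largest for n=1) → dominates.
Asymptotic: φ ~ c₁ sin(πx/1.1) e^{5.786t} (exponential growth at rate −λ₁ ≈ 5.786).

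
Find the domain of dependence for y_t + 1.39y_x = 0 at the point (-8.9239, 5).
A single point: x = -15.8739. The characteristic through (-8.9239, 5) is x - 1.39t = const, so x = -8.9239 - 1.39·5 = -15.8739.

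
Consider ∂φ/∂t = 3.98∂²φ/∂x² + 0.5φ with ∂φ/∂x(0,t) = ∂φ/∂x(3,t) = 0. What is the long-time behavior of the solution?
As t → ∞, φ grows unboundedly. With Neumann BCs the constant mode has diffusion eigenvalue 0, so any r > 0 makes it grow like e^(0.5t); solution grows exponentially.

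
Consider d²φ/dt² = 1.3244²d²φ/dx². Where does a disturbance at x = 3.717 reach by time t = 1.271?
Domain of influence: [2.0336876, 5.4003124]. Data at x = 3.717 spreads outward at speed 1.3244.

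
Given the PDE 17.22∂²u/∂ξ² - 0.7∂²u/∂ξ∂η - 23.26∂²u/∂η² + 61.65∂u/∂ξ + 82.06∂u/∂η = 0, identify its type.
The second-order coefficients are A = 17.22, B = -0.7, C = -23.26. Since B² - 4AC = 1602.6388 > 0, this is a hyperbolic PDE.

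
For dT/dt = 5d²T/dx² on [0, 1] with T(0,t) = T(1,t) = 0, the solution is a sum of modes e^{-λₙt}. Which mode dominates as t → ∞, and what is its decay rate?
Eigenvalues: λₙ = 5n²π².
First three modes:
  n=1: λ₁ = 5π² ≈ 49.348
  n=2: λ₂ = 20π² ≈ 197.392 (4× faster decay)
  n=3: λ₃ = 45π² ≈ 444.132 (9× faster decay)
As t → ∞, higher modes decay exponentially faster. The n=1 mode dominates: T ~ c₁ sin(πx) e^{-λ₁t}.
Decay rate: λ₁ = 5π² ≈ 49.348.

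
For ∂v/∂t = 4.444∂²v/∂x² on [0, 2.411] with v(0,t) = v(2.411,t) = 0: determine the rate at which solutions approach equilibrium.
Eigenvalues: λₙ = 4.444n²π²/2.411².
First three modes:
  n=1: λ₁ = 4.444π²/2.411² ≈ 7.545
  n=2: λ₂ = 17.776π²/2.411² ≈ 30.181 (4× faster decay)
  n=3: λ₃ = 39.996π²/2.411² ≈ 67.908 (9× faster decay)
As t → ∞, higher modes decay exponentially faster. The n=1 mode dominates: v ~ c₁ sin(πx/2.411) e^{-λ₁t}.
Decay rate: λ₁ = 4.444π²/2.411² ≈ 7.545.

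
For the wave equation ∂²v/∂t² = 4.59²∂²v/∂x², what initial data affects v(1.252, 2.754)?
Domain of dependence: [-11.38886, 13.89286]. Signals travel at speed 4.59, so data within |x - 1.252| ≤ 4.59·2.754 = 12.64086 can reach the point.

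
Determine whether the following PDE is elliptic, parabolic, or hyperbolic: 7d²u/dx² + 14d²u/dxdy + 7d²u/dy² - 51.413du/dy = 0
Coefficients: A = 7, B = 14, C = 7. B² - 4AC = 0, which is zero, so the equation is parabolic.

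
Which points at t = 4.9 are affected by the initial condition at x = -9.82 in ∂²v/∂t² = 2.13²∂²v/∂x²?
Domain of influence: [-20.257, 0.617]. Data at x = -9.82 spreads outward at speed 2.13.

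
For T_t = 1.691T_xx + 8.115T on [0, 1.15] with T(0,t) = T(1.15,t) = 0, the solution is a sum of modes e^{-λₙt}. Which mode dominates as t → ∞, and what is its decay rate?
Eigenvalues: λₙ = 1.691n²π²/1.15² - 8.115.
First three modes:
  n=1: λ₁ = 1.691π²/1.15² - 8.115 ≈ 4.505
  n=2: λ₂ = 6.764π²/1.15² - 8.115 ≈ 42.364
  n=3: λ₃ = 15.219π²/1.15² - 8.115 ≈ 105.462
Since 1.691π²/1.15² ≈ 12.62 > 8.115, all λₙ > 0.
The n=1 mode decays slowest → dominates as t → ∞.
Asymptotic: T ~ c₁ sin(πx/1.15) e^{-λ₁t} with decay rate λ₁ ≈ 4.505.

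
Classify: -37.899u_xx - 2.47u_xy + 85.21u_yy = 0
Hyperbolic (discriminant = 12923.59606).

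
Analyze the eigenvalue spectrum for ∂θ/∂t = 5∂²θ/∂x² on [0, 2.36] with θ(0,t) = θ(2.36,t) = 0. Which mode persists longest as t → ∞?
Eigenvalues: λₙ = 5n²π²/2.36².
First three modes:
  n=1: λ₁ = 5π²/2.36² ≈ 8.86
  n=2: λ₂ = 20π²/2.36² ≈ 35.441 (4× faster decay)
  n=3: λ₃ = 45π²/2.36² ≈ 79.742 (9× faster decay)
As t → ∞, higher modes decay exponentially faster. The n=1 mode dominates: θ ~ c₁ sin(πx/2.36) e^{-λ₁t}.
Decay rate: λ₁ = 5π²/2.36² ≈ 8.86.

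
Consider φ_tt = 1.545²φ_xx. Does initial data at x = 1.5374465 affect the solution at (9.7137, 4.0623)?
No. The domain of dependence is [3.4374465, 15.9899535], and 1.5374465 is outside this interval.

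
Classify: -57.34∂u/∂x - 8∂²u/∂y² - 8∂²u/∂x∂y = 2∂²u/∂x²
Rewriting in standard form: -2∂²u/∂x² - 8∂²u/∂x∂y - 8∂²u/∂y² - 57.34∂u/∂x = 0. Parabolic (discriminant = 0).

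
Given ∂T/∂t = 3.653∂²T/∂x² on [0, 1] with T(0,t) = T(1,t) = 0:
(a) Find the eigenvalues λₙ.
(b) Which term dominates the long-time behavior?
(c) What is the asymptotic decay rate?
Eigenvalues: λₙ = 3.653n²π².
First three modes:
  n=1: λ₁ = 3.653π² ≈ 36.054
  n=2: λ₂ = 14.612π² ≈ 144.215 (4× faster decay)
  n=3: λ₃ = 32.877π² ≈ 324.483 (9× faster decay)
As t → ∞, higher modes decay exponentially faster. The n=1 mode dominates: T ~ c₁ sin(πx) e^{-λ₁t}.
Decay rate: λ₁ = 3.653π² ≈ 36.054.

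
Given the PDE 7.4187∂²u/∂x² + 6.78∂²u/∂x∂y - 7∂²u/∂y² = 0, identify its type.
The second-order coefficients are A = 7.4187, B = 6.78, C = -7. Since B² - 4AC = 253.692 > 0, this is a hyperbolic PDE.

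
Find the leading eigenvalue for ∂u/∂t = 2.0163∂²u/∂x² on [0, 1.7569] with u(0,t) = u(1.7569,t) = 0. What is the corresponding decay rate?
Eigenvalues: λₙ = 2.0163n²π²/1.7569².
First three modes:
  n=1: λ₁ = 2.0163π²/1.7569² ≈ 6.447
  n=2: λ₂ = 8.0652π²/1.7569² ≈ 25.788 (4× faster decay)
  n=3: λ₃ = 18.1467π²/1.7569² ≈ 58.023 (9× faster decay)
As t → ∞, higher modes decay exponentially faster. The n=1 mode dominates: u ~ c₁ sin(πx/1.7569) e^{-λ₁t}.
Decay rate: λ₁ = 2.0163π²/1.7569² ≈ 6.447.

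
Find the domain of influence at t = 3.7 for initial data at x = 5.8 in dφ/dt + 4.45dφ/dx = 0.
At x = 22.265. The characteristic carries data from (5.8, 0) to (22.265, 3.7).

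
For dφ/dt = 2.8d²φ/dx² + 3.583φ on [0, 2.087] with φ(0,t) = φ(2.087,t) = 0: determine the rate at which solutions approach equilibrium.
Eigenvalues: λₙ = 2.8n²π²/2.087² - 3.583.
First three modes:
  n=1: λ₁ = 2.8π²/2.087² - 3.583 ≈ 2.762
  n=2: λ₂ = 11.2π²/2.087² - 3.583 ≈ 21.796
  n=3: λ₃ = 25.2π²/2.087² - 3.583 ≈ 53.52
Since 2.8π²/2.087² ≈ 6.345 > 3.583, all λₙ > 0.
The n=1 mode decays slowest → dominates as t → ∞.
Asymptotic: φ ~ c₁ sin(πx/2.087) e^{-λ₁t} with decay rate λ₁ ≈ 2.762.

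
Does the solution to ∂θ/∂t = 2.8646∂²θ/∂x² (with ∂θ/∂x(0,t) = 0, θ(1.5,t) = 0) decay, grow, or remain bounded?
θ → 0. Heat escapes through the Dirichlet boundary.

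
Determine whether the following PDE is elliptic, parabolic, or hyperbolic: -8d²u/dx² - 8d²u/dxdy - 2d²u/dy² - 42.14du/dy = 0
Coefficients: A = -8, B = -8, C = -2. B² - 4AC = 0, which is zero, so the equation is parabolic.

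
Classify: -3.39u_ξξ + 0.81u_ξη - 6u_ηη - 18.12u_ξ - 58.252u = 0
Elliptic (discriminant = -80.7039).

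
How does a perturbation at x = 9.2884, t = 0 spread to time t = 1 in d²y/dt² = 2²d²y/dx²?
Domain of influence: [7.2884, 11.2884]. Data at x = 9.2884 spreads outward at speed 2.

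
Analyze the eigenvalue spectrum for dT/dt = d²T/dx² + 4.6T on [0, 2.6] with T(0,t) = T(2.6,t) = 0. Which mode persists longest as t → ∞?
Eigenvalues: λₙ = n²π²/2.6² - 4.6.
First three modes:
  n=1: λ₁ = π²/2.6² - 4.6 ≈ -3.14
  n=2: λ₂ = 4π²/2.6² - 4.6 ≈ 1.24
  n=3: λ₃ = 9π²/2.6² - 4.6 ≈ 8.54
Since π²/2.6² ≈ 1.46 < 4.6, λ₁ < 0.
The n=1 mode grows fastest (−λₙ is largest for n=1) → dominates.
Asymptotic: T ~ c₁ sin(πx/2.6) e^{3.14t} (exponential growth at rate −λ₁ ≈ 3.14).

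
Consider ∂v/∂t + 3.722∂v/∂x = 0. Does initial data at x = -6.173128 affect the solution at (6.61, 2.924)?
No. Only data at x = -4.273128 affects (6.61, 2.924). Advection has one-way propagation along characteristics.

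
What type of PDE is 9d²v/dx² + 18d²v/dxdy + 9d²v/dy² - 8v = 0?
With A = 9, B = 18, C = 9, the discriminant is 0. This is a parabolic PDE.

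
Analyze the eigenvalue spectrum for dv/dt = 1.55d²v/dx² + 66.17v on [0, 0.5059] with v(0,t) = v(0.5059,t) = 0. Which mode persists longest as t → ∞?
Eigenvalues: λₙ = 1.55n²π²/0.5059² - 66.17.
First three modes:
  n=1: λ₁ = 1.55π²/0.5059² - 66.17 ≈ -6.397
  n=2: λ₂ = 6.2π²/0.5059² - 66.17 ≈ 172.92
  n=3: λ₃ = 13.95π²/0.5059² - 66.17 ≈ 471.783
Since 1.55π²/0.5059² ≈ 59.773 < 66.17, λ₁ < 0.
The n=1 mode grows fastest (−λₙ is largest for n=1) → dominates.
Asymptotic: v ~ c₁ sin(πx/0.5059) e^{6.397t} (exponential growth at rate −λ₁ ≈ 6.397).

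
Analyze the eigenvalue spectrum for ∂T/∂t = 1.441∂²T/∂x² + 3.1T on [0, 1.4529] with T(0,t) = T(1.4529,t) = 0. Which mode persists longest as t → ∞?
Eigenvalues: λₙ = 1.441n²π²/1.4529² - 3.1.
First three modes:
  n=1: λ₁ = 1.441π²/1.4529² - 3.1 ≈ 3.637
  n=2: λ₂ = 5.764π²/1.4529² - 3.1 ≈ 23.85
  n=3: λ₃ = 12.969π²/1.4529² - 3.1 ≈ 57.537
Since 1.441π²/1.4529² ≈ 6.737 > 3.1, all λₙ > 0.
The n=1 mode decays slowest → dominates as t → ∞.
Asymptotic: T ~ c₁ sin(πx/1.4529) e^{-λ₁t} with decay rate λ₁ ≈ 3.637.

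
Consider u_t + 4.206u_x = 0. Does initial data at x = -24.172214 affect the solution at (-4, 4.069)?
No. Only data at x = -21.114214 affects (-4, 4.069). Advection has one-way propagation along characteristics.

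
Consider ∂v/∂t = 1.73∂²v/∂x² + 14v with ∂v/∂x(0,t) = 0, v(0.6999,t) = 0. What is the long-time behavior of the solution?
As t → ∞, v grows unboundedly. Reaction dominates diffusion (r=14 > κπ²/(4L²)≈8.71); solution grows exponentially.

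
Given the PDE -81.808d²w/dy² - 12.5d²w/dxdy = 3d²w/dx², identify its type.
Rewriting in standard form: -3d²w/dx² - 12.5d²w/dxdy - 81.808d²w/dy² = 0. The second-order coefficients are A = -3, B = -12.5, C = -81.808. Since B² - 4AC = -825.446 < 0, this is an elliptic PDE.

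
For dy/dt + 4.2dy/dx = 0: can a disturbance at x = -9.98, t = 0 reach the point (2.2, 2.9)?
Yes. The characteristic through (2.2, 2.9) passes through x = -9.98.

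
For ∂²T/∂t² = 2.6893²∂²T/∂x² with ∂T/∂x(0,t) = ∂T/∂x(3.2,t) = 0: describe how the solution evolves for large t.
T oscillates about a mean that drifts linearly in t (generically unbounded; no decay). There is no damping, so the nonconstant modes persist as standing waves (energy conserved, no decay). But with Neumann conditions at both ends the constant mode has eigenvalue 0: the spatial mean M(t) of T satisfies M'' = 0, so M(t) = M(0) + M'(0)·t. Unless the initial velocity has zero mean (∫T_t(x,0)dx = 0), the solution grows linearly in t (unbounded, though not exponentially); if it does have zero mean, the solution stays bounded and simply oscillates.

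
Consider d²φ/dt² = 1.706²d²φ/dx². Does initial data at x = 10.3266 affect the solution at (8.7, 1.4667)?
Yes. The domain of dependence is [6.1978098, 11.2021902], and 10.3266 ∈ [6.1978098, 11.2021902].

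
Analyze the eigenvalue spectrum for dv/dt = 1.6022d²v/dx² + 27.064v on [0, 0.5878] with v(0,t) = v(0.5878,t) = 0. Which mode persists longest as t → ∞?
Eigenvalues: λₙ = 1.6022n²π²/0.5878² - 27.064.
First three modes:
  n=1: λ₁ = 1.6022π²/0.5878² - 27.064 ≈ 18.704
  n=2: λ₂ = 6.4088π²/0.5878² - 27.064 ≈ 156.006
  n=3: λ₃ = 14.4198π²/0.5878² - 27.064 ≈ 384.844
Since 1.6022π²/0.5878² ≈ 45.768 > 27.064, all λₙ > 0.
The n=1 mode decays slowest → dominates as t → ∞.
Asymptotic: v ~ c₁ sin(πx/0.5878) e^{-λ₁t} with decay rate λ₁ ≈ 18.704.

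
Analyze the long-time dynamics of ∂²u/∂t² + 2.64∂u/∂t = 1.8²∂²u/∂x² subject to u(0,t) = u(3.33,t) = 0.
Long-time behavior: u → 0. Damping (γ=2.64) dissipates energy; oscillations decay exponentially.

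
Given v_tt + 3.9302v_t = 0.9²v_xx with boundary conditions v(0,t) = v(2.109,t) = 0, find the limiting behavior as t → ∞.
v → 0. Damping (γ=3.9302) dissipates energy; oscillations decay exponentially.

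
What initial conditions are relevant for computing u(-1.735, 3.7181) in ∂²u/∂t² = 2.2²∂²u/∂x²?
Domain of dependence: [-9.91482, 6.44482]. Signals travel at speed 2.2, so data within |x - -1.735| ≤ 2.2·3.7181 = 8.17982 can reach the point.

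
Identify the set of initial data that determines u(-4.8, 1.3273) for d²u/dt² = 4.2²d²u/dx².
Domain of dependence: [-10.37466, 0.77466]. Signals travel at speed 4.2, so data within |x - -4.8| ≤ 4.2·1.3273 = 5.57466 can reach the point.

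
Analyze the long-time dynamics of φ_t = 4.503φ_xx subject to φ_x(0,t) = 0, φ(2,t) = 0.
Long-time behavior: φ → 0. Heat escapes through the Dirichlet boundary.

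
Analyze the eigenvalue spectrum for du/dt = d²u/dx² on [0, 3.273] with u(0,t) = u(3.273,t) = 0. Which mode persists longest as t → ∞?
Eigenvalues: λₙ = n²π²/3.273².
First three modes:
  n=1: λ₁ = π²/3.273² ≈ 0.921
  n=2: λ₂ = 4π²/3.273² ≈ 3.685 (4× faster decay)
  n=3: λ₃ = 9π²/3.273² ≈ 8.292 (9× faster decay)
As t → ∞, higher modes decay exponentially faster. The n=1 mode dominates: u ~ c₁ sin(πx/3.273) e^{-λ₁t}.
Decay rate: λ₁ = π²/3.273² ≈ 0.921.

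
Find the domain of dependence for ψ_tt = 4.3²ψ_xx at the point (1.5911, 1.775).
Domain of dependence: [-6.0414, 9.2236]. Signals travel at speed 4.3, so data within |x - 1.5911| ≤ 4.3·1.775 = 7.6325 can reach the point.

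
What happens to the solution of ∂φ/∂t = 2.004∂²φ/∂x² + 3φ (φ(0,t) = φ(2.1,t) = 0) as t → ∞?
φ → 0. Diffusion dominates reaction (r=3 < κπ²/L²≈4.48); solution decays.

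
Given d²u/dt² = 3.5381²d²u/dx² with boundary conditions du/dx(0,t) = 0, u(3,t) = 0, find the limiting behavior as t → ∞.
u oscillates (no decay). Energy is conserved; the solution oscillates indefinitely as standing waves.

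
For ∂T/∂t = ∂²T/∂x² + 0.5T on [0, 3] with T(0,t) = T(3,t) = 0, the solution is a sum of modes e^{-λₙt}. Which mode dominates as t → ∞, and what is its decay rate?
Eigenvalues: λₙ = n²π²/3² - 0.5.
First three modes:
  n=1: λ₁ = π²/3² - 0.5 ≈ 0.597
  n=2: λ₂ = 4π²/3² - 0.5 ≈ 3.886
  n=3: λ₃ = 9π²/3² - 0.5 ≈ 9.37
Since π²/3² ≈ 1.097 > 0.5, all λₙ > 0.
The n=1 mode decays slowest → dominates as t → ∞.
Asymptotic: T ~ c₁ sin(πx/3) e^{-λ₁t} with decay rate λ₁ ≈ 0.597.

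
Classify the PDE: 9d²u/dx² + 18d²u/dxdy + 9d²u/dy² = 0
A = 9, B = 18, C = 9. Discriminant B² - 4AC = 0. Since 0 = 0, parabolic.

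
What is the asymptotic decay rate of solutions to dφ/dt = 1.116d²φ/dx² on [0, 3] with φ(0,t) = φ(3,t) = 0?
Eigenvalues: λₙ = 1.116n²π²/3².
First three modes:
  n=1: λ₁ = 1.116π²/3² ≈ 1.224
  n=2: λ₂ = 4.464π²/3² ≈ 4.895 (4× faster decay)
  n=3: λ₃ = 10.044π²/3² ≈ 11.014 (9× faster decay)
As t → ∞, higher modes decay exponentially faster. The n=1 mode dominates: φ ~ c₁ sin(πx/3) e^{-λ₁t}.
Decay rate: λ₁ = 1.116π²/3² ≈ 1.224.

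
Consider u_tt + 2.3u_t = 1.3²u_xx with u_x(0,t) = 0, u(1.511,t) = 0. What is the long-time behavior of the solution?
As t → ∞, u → 0. Damping (γ=2.3) dissipates energy; oscillations decay exponentially.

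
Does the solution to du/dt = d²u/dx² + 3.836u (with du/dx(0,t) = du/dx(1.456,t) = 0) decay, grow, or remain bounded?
u grows unboundedly. With Neumann BCs the constant mode has diffusion eigenvalue 0, so any r > 0 makes it grow like e^(3.836t); solution grows exponentially.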